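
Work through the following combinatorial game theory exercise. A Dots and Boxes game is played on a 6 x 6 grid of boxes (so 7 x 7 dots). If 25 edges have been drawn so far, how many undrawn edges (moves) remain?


Grid: 6 x 6 boxes, i.e. 7 rows and 7 columns of dots.
Horizontal edges: (rows + 1) * cols = 7 * 6 = 42
Vertical edges: rows * (cols + 1) = 6 * 7 = 42
Total edges: 42 + 42 = 84
Edges drawn: 25
Remaining: 84 - 25 = 59

59


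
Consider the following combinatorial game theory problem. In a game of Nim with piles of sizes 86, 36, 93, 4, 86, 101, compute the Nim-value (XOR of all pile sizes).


We need the XOR (exclusive or) of all pile sizes.
After XOR-ing pile 1 (size 86): 0 XOR 86 = 86
After XOR-ing pile 2 (size 36): 86 XOR 36 = 114
After XOR-ing pile 3 (size 93): 114 XOR 93 = 47
After XOR-ing pile 4 (size 4): 47 XOR 4 = 43
After XOR-ing pile 5 (size 86): 43 XOR 86 = 125
After XOR-ing pile 6 (size 101): 125 XOR 101 = 24
The Nim-value of this position is 24.

24


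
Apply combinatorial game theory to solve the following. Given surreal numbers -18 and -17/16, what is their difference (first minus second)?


x = -18, y = -17/16
Converting to common denominator: 16
x = -288/16, y = -17/16
x - y = -18 - -17/16 = -271/16

-271/16


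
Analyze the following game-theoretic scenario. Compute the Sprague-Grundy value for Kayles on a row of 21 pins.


Kayles: a move removes 1 or 2 adjacent pins from a contiguous row.
Removing pins from a row of k leaves two independent rows (a, b) with a + b = k - 1 (one pin) or a + b = k - 2 (two pins); an end removal gives a = 0.
By Sprague-Grundy, G(k) = mex{ G(a) XOR G(b) } over all these splits. G(0) = 0.
G(1): splits (0,0):0^0=0 -> mex({0}) = 1
G(2): splits (0,1):0^1=1 (0,0):0^0=0 -> mex({0, 1}) = 2
G(3): splits (0,2):0^2=2 (1,1):1^1=0 (0,1):0^1=1 -> mex({0, 1, 2}) = 3
G(4): splits (0,3):0^3=3 (1,2):1^2=3 (0,2):0^2=2 (1,1):1^1=0 -> mex({0, 2, 3}) = 1
G(5): splits (0,4):0^1=1 (1,3):1^3=2 (2,2):2^2=0 (0,3):0^3=3 (1,2):1^2=3 -> mex({0, 1, 2, 3}) = 4
G(6) = mex({0, 1, 2, 4}) = 3
G(7) = mex({0, 1, 3, 4, 5}) = 2
G(8) = mex({0, 2, 3, 5, 6}) = 1
G(9) = mex({0, 1, 2, 3, 6, 7}) = 4
G(10) = mex({0, 1, 3, 4, 5, 7}) = 2
G(11) = mex({0, 1, 2, 3, 4, 5}) = 6
G(12) = mex({0, 1, 2, 3, 5, 6, 7}) = 4
G(13) = mex({0, 2, 3, 4, 6, 7}) = 1
G(14) = mex({0, 1, 4, 5, 6, 7}) = 2
G(15) = mex({0, 1, 2, 3, 4, 5, 6}) = 7
G(16) = mex({0, 2, 3, 5, 6, 7}) = 1
G(17) = mex({0, 1, 2, 3, 5, 6, 7}) = 4
G(18) = mex({0, 1, 2, 4, 5, 6}) = 3
G(19) = mex({0, 1, 3, 4, 5, 7}) = 2
G(20) = mex({0, 2, 3, 4, 5, 6, 7}) = 1
G(21) = mex({0, 1, 2, 3, 5, 6, 7}) = 4
Therefore G(21) = 4.

4


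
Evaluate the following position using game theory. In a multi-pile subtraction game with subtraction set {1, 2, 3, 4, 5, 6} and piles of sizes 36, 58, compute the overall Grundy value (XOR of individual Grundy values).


Subtraction set: {1, 2, 3, 4, 5, 6}
For this subtraction set, G(n) = n mod 7 (period = max + 1 = 7).
Pile 1 (size 36): G(36) = 36 mod 7 = 1
Pile 2 (size 58): G(58) = 58 mod 7 = 2
Total Grundy value = XOR of all: 1 XOR 2 = 3

3


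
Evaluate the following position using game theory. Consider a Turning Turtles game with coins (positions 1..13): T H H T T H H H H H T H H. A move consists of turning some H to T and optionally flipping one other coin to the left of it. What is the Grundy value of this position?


Coins: T H H T T H H H H H T H H
Key fact: a single head at position k behaves exactly like a Nim heap of size k (turning it to T and optionally flipping a coin at j < k corresponds to moving the heap from k to j, or to 0), and heads combine as a disjunctive sum (two heads at the same place would cancel, matching j XOR j = 0). So the Nim-value is the XOR of the 1-indexed positions of the heads.
Face-up positions (1-indexed): [2, 3, 6, 7, 8, 9, 10, 12, 13]
XOR 0 with 2: 0 XOR 2 = 2
XOR 2 with 3: 2 XOR 3 = 1
XOR 1 with 6: 1 XOR 6 = 7
XOR 7 with 7: 7 XOR 7 = 0
XOR 0 with 8: 0 XOR 8 = 8
XOR 8 with 9: 8 XOR 9 = 1
XOR 1 with 10: 1 XOR 10 = 11
XOR 11 with 12: 11 XOR 12 = 7
XOR 7 with 13: 7 XOR 13 = 10
Nim-value = 10

10


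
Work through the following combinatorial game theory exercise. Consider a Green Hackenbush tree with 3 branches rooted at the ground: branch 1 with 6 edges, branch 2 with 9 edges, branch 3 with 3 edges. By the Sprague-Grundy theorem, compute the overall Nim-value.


The tree has 3 branches from the ground vertex.
In Green Hackenbush, the Nim-value of a simple path of length k is k.
Branch 1: length 6, Nim-value = 6
Branch 2: length 9, Nim-value = 9
Branch 3: length 3, Nim-value = 3
Total Nim-value = XOR of all branch values:
0 XOR 6 = 6
6 XOR 9 = 15
15 XOR 3 = 12
Nim-value of the tree = 12

12


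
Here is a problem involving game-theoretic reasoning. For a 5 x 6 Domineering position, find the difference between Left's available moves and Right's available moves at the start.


Board is 5 x 6 (rows x cols).
Left (vertical) placements: (rows-1) * cols = 4 * 6 = 24
Right (horizontal) placements: rows * (cols-1) = 5 * 5 = 25
Advantage = Left - Right = 24 - 25 = -1

-1


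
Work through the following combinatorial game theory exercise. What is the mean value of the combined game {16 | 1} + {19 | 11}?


G1 = {16 | 1}, G2 = {19 | 11}
Each is a switch {a | b} with numbers a > b; its mean value is (a + b)/2, and mean value is additive over game sums: m(G1 + G2) = m(G1) + m(G2).
Mean of G1 = (16 + (1))/2 = 17/2 = 17/2
Mean of G2 = (19 + (11))/2 = 30/2 = 15
Mean of G1 + G2 = 17/2 + 15 = 47/2

47/2


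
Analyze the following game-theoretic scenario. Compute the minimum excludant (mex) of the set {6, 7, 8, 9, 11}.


Set = {6, 7, 8, 9, 11}
0 is NOT in the set. This is the mex.
mex = 0

0


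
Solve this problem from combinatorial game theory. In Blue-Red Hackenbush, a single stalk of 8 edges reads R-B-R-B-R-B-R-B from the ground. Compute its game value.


Edges (from ground): R-B-R-B-R-B-R-B
By Berlekamp's sign-expansion rule, a Blue-Red Hackenbush stalk has the value of the surreal number whose sign sequence is the edge sequence with B -> + and R -> -.
Sign sequence: -+-+-+-+
Trace the sign expansion in the surreal number tree, starting from 0:
Edge 1: R (sign -) -> bounds (-inf, 0), value = -1
Edge 2: B (sign +) -> bounds (-1, 0), value = -1/2
Edge 3: R (sign -) -> bounds (-1, -1/2), value = -3/4
Edge 4: B (sign +) -> bounds (-3/4, -1/2), value = -5/8
Edge 5: R (sign -) -> bounds (-3/4, -5/8), value = -11/16
Edge 6: B (sign +) -> bounds (-11/16, -5/8), value = -21/32
Edge 7: R (sign -) -> bounds (-11/16, -21/32), value = -43/64
Edge 8: B (sign +) -> bounds (-43/64, -21/32), value = -85/128
Game value = -85/128

-85/128


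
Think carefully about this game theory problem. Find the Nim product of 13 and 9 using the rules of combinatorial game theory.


Nim multiplication is bilinear over XOR: (u XOR v) * w = (u*w) XOR (v*w).
So we split each operand into its bit components and XOR the pairwise Nim products.
13 = 1 + 4 + 8 (as XOR of powers of 2).
9 = 1 + 8 (as XOR of powers of 2).
Using the standard Nim-product table on single bits:
  2*2 = 3,   2*4 = 8,   2*8 = 12,
  4*4 = 6,   4*8 = 11,  8*8 = 13,
and  1*x = x (identity), k*l = l*k (commutative).
Pairwise Nim products:
  1 * 1 = 1
  1 * 8 = 8
  4 * 1 = 4
  4 * 8 = 11
  8 * 1 = 8
  8 * 8 = 13
XOR them: 1 XOR 8 XOR 4 XOR 11 XOR 8 XOR 13 = 3.
Result: 13 * 9 = 3 (in Nim).

3


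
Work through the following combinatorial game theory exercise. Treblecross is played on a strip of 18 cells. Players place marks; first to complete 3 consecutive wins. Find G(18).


Treblecross: place X on empty cells; 3-in-a-row wins.
Playing within two cells of an existing X lets the opponent win at once, so sensible play treats the cells i-2..i+2 around each X as dead. The player left with no safe cell loses, so this is a normal-play take-away game on strips of safe cells.
Placing X at cell i (0-indexed) of a strip of k safe cells leaves independent strips of sizes max(0, i-2) and max(0, k-i-3). Hence G(k) = mex{ G(max(0,i-2)) XOR G(max(0,k-i-3)) : 0 <= i < k }, with G(0) = 0.
G(1): splits (0,0):0^0=0 -> mex({0}) = 1
G(2): splits (0,0):0^0=0 -> mex({0}) = 1
G(3): splits (0,0):0^0=0 -> mex({0}) = 1
G(4): splits (0,1):0^1=1 (0,0):0^0=0 -> mex({0, 1}) = 2
G(5): splits (0,2):0^1=1 (0,1):0^1=1 (0,0):0^0=0 -> mex({0, 1}) = 2
G(6) = mex({1}) = 0
G(7) = mex({0, 1, 2}) = 3
G(8) = mex({0, 1, 2}) = 3
G(9) = mex({0, 2}) = 1
G(10) = mex({0, 2, 3}) = 1
G(11) = mex({0, 3}) = 1
G(12) = mex({1, 3}) = 0
G(13) = mex({0, 1, 2, 3}) = 4
G(14) = mex({0, 1, 2}) = 3
G(15) = mex({0, 1, 2}) = 3
G(16) = mex({0, 1, 2, 4}) = 3
G(17) = mex({0, 1, 3, 4}) = 2
G(18) = mex({0, 1, 3, 4}) = 2
Therefore G(18) = 2.

2


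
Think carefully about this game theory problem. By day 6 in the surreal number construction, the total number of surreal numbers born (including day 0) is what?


Day 0: {|} = 0 is born. Count = 1.
Day n: the number of surreal numbers born by day n is 2^(n+1) - 1.
By day 0: 2^1 - 1 = 1
By day 1: 2^2 - 1 = 3
By day 2: 2^3 - 1 = 7
By day 3: 2^4 - 1 = 15
By day 4: 2^5 - 1 = 31
By day 5: 2^6 - 1 = 63
By day 6: 2^7 - 1 = 127
By day 6: 127 surreal numbers.

127


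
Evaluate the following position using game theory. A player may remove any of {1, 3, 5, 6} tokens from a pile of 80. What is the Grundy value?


The subtraction set is S = {1, 3, 5, 6}.
G(k) = mex{ G(k - s) : s in S, s <= k }. We compute iteratively: G(0) = 0.
G(1) = mex({0}) = 1
G(2) = mex({1}) = 0
G(3) = mex({0}) = 1
G(4) = mex({1}) = 0
G(5) = mex({0}) = 1
G(6) = mex({0, 1}) = 2
G(7) = mex({0, 1, 2}) = 3
G(8) = mex({0, 1, 3}) = 2
G(9) = mex({0, 1, 2}) = 3
G(10) = mex({0, 1, 3}) = 2
G(11) = mex({1, 2}) = 0
G(12) = mex({0, 2, 3}) = 1
G(13) = mex({1, 2, 3}) = 0
G(14) = mex({0, 2, 3}) = 1
G(15) = mex({1, 2, 3}) = 0
G(16) = mex({0, 2}) = 1
Observe that G(11)..G(16) = 0, 1, 0, 1, 0, 1 repeats G(0)..G(5) = 0, 1, 0, 1, 0, 1.
For k >= max(S) = 6, G(k) is determined by the previous 6 values G(k-6)..G(k-1); a window of 6 consecutive values has recurred shifted by 11, so by induction G(k + 11) = G(k) for all k >= 0: the sequence is periodic from the start with period 11.
One period: G(0..10) = 0, 1, 0, 1, 0, 1, 2, 3, 2, 3, 2.
80 mod 11 = 3, so G(80) = G(3) = 1.

1


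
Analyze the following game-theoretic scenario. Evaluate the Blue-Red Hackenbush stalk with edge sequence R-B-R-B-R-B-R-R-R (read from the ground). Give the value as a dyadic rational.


Edges (from ground): R-B-R-B-R-B-R-R-R
By Berlekamp's sign-expansion rule, a Blue-Red Hackenbush stalk has the value of the surreal number whose sign sequence is the edge sequence with B -> + and R -> -.
Sign sequence: -+-+-+---
Trace the sign expansion in the surreal number tree, starting from 0:
Edge 1: R (sign -) -> bounds (-inf, 0), value = -1
Edge 2: B (sign +) -> bounds (-1, 0), value = -1/2
Edge 3: R (sign -) -> bounds (-1, -1/2), value = -3/4
Edge 4: B (sign +) -> bounds (-3/4, -1/2), value = -5/8
Edge 5: R (sign -) -> bounds (-3/4, -5/8), value = -11/16
Edge 6: B (sign +) -> bounds (-11/16, -5/8), value = -21/32
Edge 7: R (sign -) -> bounds (-11/16, -21/32), value = -43/64
Edge 8: R (sign -) -> bounds (-11/16, -43/64), value = -87/128
Edge 9: R (sign -) -> bounds (-11/16, -87/128), value = -175/256
Game value = -175/256

-175/256


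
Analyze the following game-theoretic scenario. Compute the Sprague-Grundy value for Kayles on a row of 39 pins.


Kayles: a move removes 1 or 2 adjacent pins from a contiguous row.
Removing pins from a row of k leaves two independent rows (a, b) with a + b = k - 1 (one pin) or a + b = k - 2 (two pins); an end removal gives a = 0.
By Sprague-Grundy, G(k) = mex{ G(a) XOR G(b) } over all these splits. G(0) = 0.
G(1): splits (0,0):0^0=0 -> mex({0}) = 1
G(2): splits (0,1):0^1=1 (0,0):0^0=0 -> mex({0, 1}) = 2
G(3): splits (0,2):0^2=2 (1,1):1^1=0 (0,1):0^1=1 -> mex({0, 1, 2}) = 3
G(4): splits (0,3):0^3=3 (1,2):1^2=3 (0,2):0^2=2 (1,1):1^1=0 -> mex({0, 2, 3}) = 1
G(5): splits (0,4):0^1=1 (1,3):1^3=2 (2,2):2^2=0 (0,3):0^3=3 (1,2):1^2=3 -> mex({0, 1, 2, 3}) = 4
G(6) = mex({0, 1, 2, 4}) = 3
G(7) = mex({0, 1, 3, 4, 5}) = 2
G(8) = mex({0, 2, 3, 5, 6}) = 1
G(9) = mex({0, 1, 2, 3, 6, 7}) = 4
G(10) = mex({0, 1, 3, 4, 5, 7}) = 2
G(11) = mex({0, 1, 2, 3, 4, 5}) = 6
G(12) = mex({0, 1, 2, 3, 5, 6, 7}) = 4
G(13) = mex({0, 2, 3, 4, 6, 7}) = 1
G(14) = mex({0, 1, 4, 5, 6, 7}) = 2
G(15) = mex({0, 1, 2, 3, 4, 5, 6}) = 7
G(16) = mex({0, 2, 3, 5, 6, 7}) = 1
G(17) = mex({0, 1, 2, 3, 5, 6, 7}) = 4
G(18) = mex({0, 1, 2, 4, 5, 6}) = 3
G(19) = mex({0, 1, 3, 4, 5, 7}) = 2
G(20) = mex({0, 2, 3, 4, 5, 6, 7}) = 1
G(21) = mex({0, 1, 2, 3, 5, 6, 7}) = 4
G(22) = mex({0, 1, 2, 3, 4, 5, 7}) = 6
G(23) = mex({0, 1, 2, 3, 4, 5, 6}) = 7
G(24) = mex({0, 1, 2, 3, 5, 6, 7}) = 4
G(25) = mex({0, 2, 3, 4, 6, 7}) = 1
G(26) = mex({0, 1, 3, 4, 5, 6, 7}) = 2
G(27) = mex({0, 1, 2, 3, 4, 5, 6, 7}) = 8
G(28) = mex({0, 1, 2, 3, 4, 6, 7, 8}) = 5
G(29) = mex({0, 1, 2, 3, 5, 6, 7, 8, 9}) = 4
G(30) = mex({0, 1, 2, 3, 4, 5, 6, 9, 10}) = 7
G(31) = mex({0, 1, 3, 4, 5, 7, 10, 11}) = 2
G(32) = mex({0, 2, 3, 4, 5, 6, 7, 9, 11}) = 1
G(33) = mex({0, 1, 2, 3, 4, 5, 6, 7, 9, 12}) = 8
G(34) = mex({0, 1, 2, 3, 4, 5, 7, 8, 11, 12}) = 6
G(35) = mex({0, 1, 2, 3, 4, 5, 6, 8, 9, 10, 11}) = 7
G(36) = mex({0, 1, 2, 3, 5, 6, 7, 9, 10}) = 4
G(37) = mex({0, 2, 3, 4, 6, 7, 9, 10, 11, 12}) = 1
G(38) = mex({0, 1, 3, 4, 5, 6, 7, 9, 10, 11, 12}) = 2
G(39) = mex({0, 1, 2, 4, 5, 6, 7, 9, 10, 12, 14}) = 3
Therefore G(39) = 3.

3


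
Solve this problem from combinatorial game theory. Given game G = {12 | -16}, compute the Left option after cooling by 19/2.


Original game: {12 | -16} (a switch {a | b} with a > b).
Cooling by t (for t below the temperature (a - b)/2 = 14) taxes each move by t: {a | b} cooled by t is {a - t | b + t}.
Cooling amount: t = 19/2
Cooled Left option: 12 - 19/2 = 5/2
Cooled Right option: -16 + 19/2 = -13/2
Cooled game: {5/2 | -13/2}
Left option = 5/2

5/2


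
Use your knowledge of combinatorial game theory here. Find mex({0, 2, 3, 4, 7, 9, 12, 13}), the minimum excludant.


Set = {0, 2, 3, 4, 7, 9, 12, 13}
0 is in the set.
1 is NOT in the set. This is the mex.
mex = 1

1


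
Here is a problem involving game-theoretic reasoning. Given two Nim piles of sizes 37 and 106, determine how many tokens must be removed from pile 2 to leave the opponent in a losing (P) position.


Piles: 37 and 106
Current XOR: 37 XOR 106 = 79 (non-zero, so this is an N-position).
To make the XOR zero, we need to find a move that balances the piles.
For pile 2 (size 106): target = 106 XOR 79 = 37
We reduce pile 2 from 106 to 37.
Tokens removed: 106 - 37 = 69
Verification: 37 XOR 37 = 0

69


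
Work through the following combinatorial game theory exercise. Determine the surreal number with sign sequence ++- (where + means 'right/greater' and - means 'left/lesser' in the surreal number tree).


Sign expansion: ++-
Rule: track bounds (lo, hi), initially (-inf, +inf). On '+', the current value becomes lo and we move to the simplest number in (value, hi): value + 1 if hi = +inf, otherwise the midpoint (value + hi)/2. On '-', the current value becomes hi and we move to value - 1 if lo = -inf, otherwise the midpoint (lo + value)/2.
Start at 0.
Step 1: sign = +, move right. Bounds: (0, +inf). Value = 1
Step 2: sign = +, move right. Bounds: (1, +inf). Value = 2
Step 3: sign = -, move left. Bounds: (1, 2). Value = 3/2
The surreal number with sign expansion ++- is 3/2.

3/2


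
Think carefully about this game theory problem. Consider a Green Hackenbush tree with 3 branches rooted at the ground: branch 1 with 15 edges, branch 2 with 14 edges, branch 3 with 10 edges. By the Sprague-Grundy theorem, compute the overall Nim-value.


The tree has 3 branches from the ground vertex.
In Green Hackenbush, the Nim-value of a simple path of length k is k.
Branch 1: length 15, Nim-value = 15
Branch 2: length 14, Nim-value = 14
Branch 3: length 10, Nim-value = 10
Total Nim-value = XOR of all branch values:
0 XOR 15 = 15
15 XOR 14 = 1
1 XOR 10 = 11
Nim-value of the tree = 11

11


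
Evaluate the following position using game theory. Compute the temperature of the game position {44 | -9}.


The game is {44 | -9}, a switch {a | b} with numbers a > b.
Cooling {a | b} by t gives {a - t | b + t}, which stops being hot when a - t = b + t, i.e. at t = (a - b)/2. So the temperature of a switch is (a - b)/2.
Temperature = (Left option - Right option) / 2
= (44 - (-9)) / 2
= 53 / 2
= 53/2

53/2


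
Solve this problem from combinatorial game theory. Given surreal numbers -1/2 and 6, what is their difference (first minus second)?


x = -1/2, y = 6
Converting to common denominator: 2
x = -1/2, y = 12/2
x - y = -1/2 - 6 = -13/2

-13/2


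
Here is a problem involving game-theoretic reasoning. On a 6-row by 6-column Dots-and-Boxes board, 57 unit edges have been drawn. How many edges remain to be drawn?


Grid: 6 x 6 boxes, i.e. 7 rows and 7 columns of dots.
Horizontal edges: (rows + 1) * cols = 7 * 6 = 42
Vertical edges: rows * (cols + 1) = 6 * 7 = 42
Total edges: 42 + 42 = 84
Edges drawn: 57
Remaining: 84 - 57 = 27

27


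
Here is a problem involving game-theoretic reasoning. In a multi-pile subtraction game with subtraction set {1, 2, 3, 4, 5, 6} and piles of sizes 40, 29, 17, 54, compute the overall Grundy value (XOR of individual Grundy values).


Subtraction set: {1, 2, 3, 4, 5, 6}
For this subtraction set, G(n) = n mod 7 (period = max + 1 = 7).
Pile 1 (size 40): G(40) = 40 mod 7 = 5
Pile 2 (size 29): G(29) = 29 mod 7 = 1
Pile 3 (size 17): G(17) = 17 mod 7 = 3
Pile 4 (size 54): G(54) = 54 mod 7 = 5
Total Grundy value = XOR of all: 5 XOR 1 XOR 3 XOR 5 = 2

2


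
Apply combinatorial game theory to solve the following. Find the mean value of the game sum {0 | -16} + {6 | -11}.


G1 = {0 | -16}, G2 = {6 | -11}
Each is a switch {a | b} with numbers a > b; its mean value is (a + b)/2, and mean value is additive over game sums: m(G1 + G2) = m(G1) + m(G2).
Mean of G1 = (0 + (-16))/2 = -16/2 = -8
Mean of G2 = (6 + (-11))/2 = -5/2 = -5/2
Mean of G1 + G2 = -8 + -5/2 = -21/2

-21/2


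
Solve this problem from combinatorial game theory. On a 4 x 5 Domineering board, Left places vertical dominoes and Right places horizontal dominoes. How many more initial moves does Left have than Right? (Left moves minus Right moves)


Board is 4 x 5 (rows x cols).
Left (vertical) placements: (rows-1) * cols = 3 * 5 = 15
Right (horizontal) placements: rows * (cols-1) = 4 * 4 = 16
Advantage = Left - Right = 15 - 16 = -1

-1


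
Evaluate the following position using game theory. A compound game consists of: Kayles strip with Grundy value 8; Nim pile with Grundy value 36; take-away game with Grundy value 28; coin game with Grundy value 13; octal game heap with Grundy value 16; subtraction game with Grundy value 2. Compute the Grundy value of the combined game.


By the Sprague-Grundy theorem, the Grundy value of a sum of games is the XOR of individual Grundy values.
Kayles strip: Grundy value = 8. Running XOR: 0 XOR 8 = 8
Nim pile: Grundy value = 36. Running XOR: 8 XOR 36 = 44
take-away game: Grundy value = 28. Running XOR: 44 XOR 28 = 48
coin game: Grundy value = 13. Running XOR: 48 XOR 13 = 61
octal game heap: Grundy value = 16. Running XOR: 61 XOR 16 = 45
subtraction game: Grundy value = 2. Running XOR: 45 XOR 2 = 47
The combined Grundy value is 47.

47


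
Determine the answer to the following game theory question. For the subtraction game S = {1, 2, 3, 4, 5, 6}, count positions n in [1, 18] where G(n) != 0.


Subtraction set S = {1, 2, 3, 4, 5, 6}, so G(n) = n mod 7.
G(n) = 0 when n is a multiple of 7.
Multiples of 7 in [1, 18]: 2
N-positions (nonzero Grundy) = 18 - 2 = 16

16


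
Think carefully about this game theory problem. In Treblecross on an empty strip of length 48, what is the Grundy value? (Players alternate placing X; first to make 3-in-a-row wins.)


Treblecross: place X on empty cells; 3-in-a-row wins.
Playing within two cells of an existing X lets the opponent win at once, so sensible play treats the cells i-2..i+2 around each X as dead. The player left with no safe cell loses, so this is a normal-play take-away game on strips of safe cells.
Placing X at cell i (0-indexed) of a strip of k safe cells leaves independent strips of sizes max(0, i-2) and max(0, k-i-3). Hence G(k) = mex{ G(max(0,i-2)) XOR G(max(0,k-i-3)) : 0 <= i < k }, with G(0) = 0.
G(1): splits (0,0):0^0=0 -> mex({0}) = 1
G(2): splits (0,0):0^0=0 -> mex({0}) = 1
G(3): splits (0,0):0^0=0 -> mex({0}) = 1
G(4): splits (0,1):0^1=1 (0,0):0^0=0 -> mex({0, 1}) = 2
G(5): splits (0,2):0^1=1 (0,1):0^1=1 (0,0):0^0=0 -> mex({0, 1}) = 2
G(6) = mex({1}) = 0
G(7) = mex({0, 1, 2}) = 3
G(8) = mex({0, 1, 2}) = 3
G(9) = mex({0, 2}) = 1
G(10) = mex({0, 2, 3}) = 1
G(11) = mex({0, 3}) = 1
G(12) = mex({1, 3}) = 0
G(13) = mex({0, 1, 2, 3}) = 4
G(14) = mex({0, 1, 2}) = 3
G(15) = mex({0, 1, 2}) = 3
G(16) = mex({0, 1, 2, 4}) = 3
G(17) = mex({0, 1, 3, 4}) = 2
G(18) = mex({0, 1, 3, 4}) = 2
G(19) = mex({0, 1, 3, 5}) = 2
G(20) = mex({0, 1, 2, 3, 5}) = 4
G(21) = mex({0, 1, 2, 3, 5}) = 4
G(22) = mex({1, 2, 6}) = 0
G(23) = mex({0, 1, 2, 3, 4, 6}) = 5
G(24) = mex({0, 1, 2, 3, 4}) = 5
G(25) = mex({0, 1, 3, 4, 7}) = 2
G(26) = mex({0, 1, 3, 4, 5, 7}) = 2
G(27) = mex({0, 1, 3, 5}) = 2
G(28) = mex({0, 1, 2, 5}) = 3
G(29) = mex({0, 1, 2, 4, 5, 6}) = 3
G(30) = mex({1, 2, 4, 6}) = 0
G(31) = mex({0, 1, 2, 3, 4, 6}) = 5
G(32) = mex({1, 2, 3, 4, 7}) = 0
G(33) = mex({0, 3, 7}) = 1
G(34) = mex({0, 2, 3, 5, 7}) = 1
G(35) = mex({0, 2, 3, 5, 6}) = 1
G(36) = mex({0, 1, 2, 5, 6}) = 3
G(37) = mex({0, 1, 2, 4, 5, 6}) = 3
G(38) = mex({0, 1, 2, 4}) = 3
G(39) = mex({0, 1, 2, 3, 4, 7}) = 5
G(40) = mex({0, 1, 2, 3, 4, 5, 7}) = 6
G(41) = mex({0, 1, 2, 3, 5, 7}) = 4
G(42) = mex({0, 1, 2, 3, 5, 6, 7}) = 4
G(43) = mex({0, 2, 3, 5, 6}) = 1
G(44) = mex({1, 2, 3, 4, 5, 6}) = 0
G(45) = mex({0, 1, 2, 3, 4, 6, 7}) = 5
G(46) = mex({0, 1, 2, 3, 4, 7}) = 5
G(47) = mex({0, 1, 2, 3, 4, 5, 7}) = 6
G(48) = mex({0, 1, 2, 3, 4, 5, 7}) = 6
Therefore G(48) = 6.

6


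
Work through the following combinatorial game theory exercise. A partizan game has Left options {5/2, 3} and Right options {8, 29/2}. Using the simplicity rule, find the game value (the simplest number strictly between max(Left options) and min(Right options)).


Left options: {5/2, 3}, max = 3
Right options: {8, 29/2}, min = 8
All options are numbers and max(Left) < min(Right), so by the simplicity theorem the value is the simplest (earliest-born) number strictly between 3 and 8.
Integers 4 through 7 all lie strictly between 3 and 8.
Among integers, the simplest (lowest birthday = smallest |n|; 0 is born on day 0, +-n on day n) is 4.
No non-integer in the interval can be simpler: if x is a non-integer in the interval, then floor(x) or ceil(x) also lies in the interval (the interval contains an integer), and both are proper prefixes of x's sign expansion, i.e. born earlier. So the game value is 4.
Game value = 4

4


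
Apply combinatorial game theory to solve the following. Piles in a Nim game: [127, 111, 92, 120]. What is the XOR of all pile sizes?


We need the XOR (exclusive or) of all pile sizes.
After XOR-ing pile 1 (size 127): 0 XOR 127 = 127
After XOR-ing pile 2 (size 111): 127 XOR 111 = 16
After XOR-ing pile 3 (size 92): 16 XOR 92 = 76
After XOR-ing pile 4 (size 120): 76 XOR 120 = 52
The Nim-value of this position is 52.

52


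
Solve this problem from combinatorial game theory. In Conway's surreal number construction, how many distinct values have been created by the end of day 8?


Day 0: {|} = 0 is born. Count = 1.
Day n: the number of surreal numbers born by day n is 2^(n+1) - 1.
By day 0: 2^1 - 1 = 1
By day 1: 2^2 - 1 = 3
By day 2: 2^3 - 1 = 7
By day 3: 2^4 - 1 = 15
By day 4: 2^5 - 1 = 31
By day 5: 2^6 - 1 = 63
By day 6: 2^7 - 1 = 127
By day 7: 2^8 - 1 = 255
By day 8: 2^9 - 1 = 511
By day 8: 511 surreal numbers.

511


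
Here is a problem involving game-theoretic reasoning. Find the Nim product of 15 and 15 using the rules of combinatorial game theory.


Nim multiplication is bilinear over XOR: (u XOR v) * w = (u*w) XOR (v*w).
So we split each operand into its bit components and XOR the pairwise Nim products.
15 = 1 + 2 + 4 + 8 (as XOR of powers of 2).
15 = 1 + 2 + 4 + 8 (as XOR of powers of 2).
Using the standard Nim-product table on single bits:
  2*2 = 3,   2*4 = 8,   2*8 = 12,
  4*4 = 6,   4*8 = 11,  8*8 = 13,
and  1*x = x (identity), k*l = l*k (commutative).
Pairwise Nim products:
  1 * 1 = 1
  1 * 2 = 2
  1 * 4 = 4
  1 * 8 = 8
  2 * 1 = 2
  2 * 2 = 3
  2 * 4 = 8
  2 * 8 = 12
  4 * 1 = 4
  4 * 2 = 8
  4 * 4 = 6
  4 * 8 = 11
  8 * 1 = 8
  8 * 2 = 12
  8 * 4 = 11
  8 * 8 = 13
XOR them: 1 XOR 2 XOR 4 XOR 8 XOR 2 XOR 3 XOR 8 XOR 12 XOR 4 XOR 8 XOR 6 XOR 11 XOR 8 XOR 12 XOR 11 XOR 13 = 9.
Result: 15 * 15 = 9 (in Nim).

9


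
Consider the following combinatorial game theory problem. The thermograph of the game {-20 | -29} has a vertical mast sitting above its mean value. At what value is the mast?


Game = {-20 | -29}, a switch {a | b} with numbers a > b.
Its thermograph has left wall a - t and right wall b + t, which meet at t = (a - b)/2, where both equal (a + b)/2. So the mast (mean value) is at (a + b)/2.
Mean = (-20 + (-29))/2 = -49/2 = -49/2

-49/2


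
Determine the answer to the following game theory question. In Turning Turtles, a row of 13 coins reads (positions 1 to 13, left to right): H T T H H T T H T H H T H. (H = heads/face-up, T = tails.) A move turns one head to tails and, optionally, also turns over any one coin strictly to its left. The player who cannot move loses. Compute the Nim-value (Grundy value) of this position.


Coins: H T T H H T T H T H H T H
Key fact: a single head at position k behaves exactly like a Nim heap of size k (turning it to T and optionally flipping a coin at j < k corresponds to moving the heap from k to j, or to 0), and heads combine as a disjunctive sum (two heads at the same place would cancel, matching j XOR j = 0). So the Nim-value is the XOR of the 1-indexed positions of the heads.
Face-up positions (1-indexed): [1, 4, 5, 8, 10, 11, 13]
XOR 0 with 1: 0 XOR 1 = 1
XOR 1 with 4: 1 XOR 4 = 5
XOR 5 with 5: 5 XOR 5 = 0
XOR 0 with 8: 0 XOR 8 = 8
XOR 8 with 10: 8 XOR 10 = 2
XOR 2 with 11: 2 XOR 11 = 9
XOR 9 with 13: 9 XOR 13 = 4
Nim-value = 4

4


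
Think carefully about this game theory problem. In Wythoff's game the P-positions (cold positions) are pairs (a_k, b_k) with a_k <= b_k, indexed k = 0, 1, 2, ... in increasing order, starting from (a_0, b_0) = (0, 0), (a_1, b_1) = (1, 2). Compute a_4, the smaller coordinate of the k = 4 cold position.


By Wythoff's theorem, a_k = floor(k * phi) and b_k = floor(k * phi^2) = a_k + k, where phi = (1 + sqrt(5))/2 is the golden ratio.
phi = (1 + sqrt(5))/2 = 1.618034
k = 4
k * phi = 4 * 1.618034 = 6.472136
a_4 = floor(k * phi) = 6

6


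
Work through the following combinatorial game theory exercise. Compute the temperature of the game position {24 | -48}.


The game is {24 | -48}, a switch {a | b} with numbers a > b.
Cooling {a | b} by t gives {a - t | b + t}, which stops being hot when a - t = b + t, i.e. at t = (a - b)/2. So the temperature of a switch is (a - b)/2.
Temperature = (Left option - Right option) / 2
= (24 - (-48)) / 2
= 72 / 2
= 36

36


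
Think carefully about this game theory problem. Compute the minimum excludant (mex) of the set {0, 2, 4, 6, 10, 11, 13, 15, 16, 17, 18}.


Set = {0, 2, 4, 6, 10, 11, 13, 15, 16, 17, 18}
0 is in the set.
1 is NOT in the set. This is the mex.
mex = 1

1


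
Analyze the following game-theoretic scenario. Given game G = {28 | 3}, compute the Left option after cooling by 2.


Original game: {28 | 3} (a switch {a | b} with a > b).
Cooling by t (for t below the temperature (a - b)/2 = 25/2) taxes each move by t: {a | b} cooled by t is {a - t | b + t}.
Cooling amount: t = 2
Cooled Left option: 28 - 2 = 26
Cooled Right option: 3 + 2 = 5
Cooled game: {26 | 5}
Left option = 26

26


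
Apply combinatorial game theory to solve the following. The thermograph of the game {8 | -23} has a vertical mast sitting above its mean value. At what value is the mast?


Game = {8 | -23}, a switch {a | b} with numbers a > b.
Its thermograph has left wall a - t and right wall b + t, which meet at t = (a - b)/2, where both equal (a + b)/2. So the mast (mean value) is at (a + b)/2.
Mean = (8 + (-23))/2 = -15/2 = -15/2

-15/2


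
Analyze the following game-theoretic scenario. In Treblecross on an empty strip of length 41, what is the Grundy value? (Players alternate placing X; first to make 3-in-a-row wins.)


Treblecross: place X on empty cells; 3-in-a-row wins.
Playing within two cells of an existing X lets the opponent win at once, so sensible play treats the cells i-2..i+2 around each X as dead. The player left with no safe cell loses, so this is a normal-play take-away game on strips of safe cells.
Placing X at cell i (0-indexed) of a strip of k safe cells leaves independent strips of sizes max(0, i-2) and max(0, k-i-3). Hence G(k) = mex{ G(max(0,i-2)) XOR G(max(0,k-i-3)) : 0 <= i < k }, with G(0) = 0.
G(1): splits (0,0):0^0=0 -> mex({0}) = 1
G(2): splits (0,0):0^0=0 -> mex({0}) = 1
G(3): splits (0,0):0^0=0 -> mex({0}) = 1
G(4): splits (0,1):0^1=1 (0,0):0^0=0 -> mex({0, 1}) = 2
G(5): splits (0,2):0^1=1 (0,1):0^1=1 (0,0):0^0=0 -> mex({0, 1}) = 2
G(6) = mex({1}) = 0
G(7) = mex({0, 1, 2}) = 3
G(8) = mex({0, 1, 2}) = 3
G(9) = mex({0, 2}) = 1
G(10) = mex({0, 2, 3}) = 1
G(11) = mex({0, 3}) = 1
G(12) = mex({1, 3}) = 0
G(13) = mex({0, 1, 2, 3}) = 4
G(14) = mex({0, 1, 2}) = 3
G(15) = mex({0, 1, 2}) = 3
G(16) = mex({0, 1, 2, 4}) = 3
G(17) = mex({0, 1, 3, 4}) = 2
G(18) = mex({0, 1, 3, 4}) = 2
G(19) = mex({0, 1, 3, 5}) = 2
G(20) = mex({0, 1, 2, 3, 5}) = 4
G(21) = mex({0, 1, 2, 3, 5}) = 4
G(22) = mex({1, 2, 6}) = 0
G(23) = mex({0, 1, 2, 3, 4, 6}) = 5
G(24) = mex({0, 1, 2, 3, 4}) = 5
G(25) = mex({0, 1, 3, 4, 7}) = 2
G(26) = mex({0, 1, 3, 4, 5, 7}) = 2
G(27) = mex({0, 1, 3, 5}) = 2
G(28) = mex({0, 1, 2, 5}) = 3
G(29) = mex({0, 1, 2, 4, 5, 6}) = 3
G(30) = mex({1, 2, 4, 6}) = 0
G(31) = mex({0, 1, 2, 3, 4, 6}) = 5
G(32) = mex({1, 2, 3, 4, 7}) = 0
G(33) = mex({0, 3, 7}) = 1
G(34) = mex({0, 2, 3, 5, 7}) = 1
G(35) = mex({0, 2, 3, 5, 6}) = 1
G(36) = mex({0, 1, 2, 5, 6}) = 3
G(37) = mex({0, 1, 2, 4, 5, 6}) = 3
G(38) = mex({0, 1, 2, 4}) = 3
G(39) = mex({0, 1, 2, 3, 4, 7}) = 5
G(40) = mex({0, 1, 2, 3, 4, 5, 7}) = 6
G(41) = mex({0, 1, 2, 3, 5, 7}) = 4
Therefore G(41) = 4.

4


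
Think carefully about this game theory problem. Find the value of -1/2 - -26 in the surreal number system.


x = -1/2, y = -26
Converting to common denominator: 2
x = -1/2, y = -52/2
x - y = -1/2 - -26 = 51/2

51/2


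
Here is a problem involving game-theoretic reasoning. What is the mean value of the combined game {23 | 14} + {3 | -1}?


G1 = {23 | 14}, G2 = {3 | -1}
Each is a switch {a | b} with numbers a > b; its mean value is (a + b)/2, and mean value is additive over game sums: m(G1 + G2) = m(G1) + m(G2).
Mean of G1 = (23 + (14))/2 = 37/2 = 37/2
Mean of G2 = (3 + (-1))/2 = 2/2 = 1
Mean of G1 + G2 = 37/2 + 1 = 39/2

39/2


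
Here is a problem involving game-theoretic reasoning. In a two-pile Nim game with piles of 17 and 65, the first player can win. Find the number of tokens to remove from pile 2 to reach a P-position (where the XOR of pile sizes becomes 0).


Piles: 17 and 65
Current XOR: 17 XOR 65 = 80 (non-zero, so this is an N-position).
To make the XOR zero, we need to find a move that balances the piles.
For pile 2 (size 65): target = 65 XOR 80 = 17
We reduce pile 2 from 65 to 17.
Tokens removed: 65 - 17 = 48
Verification: 17 XOR 17 = 0

48


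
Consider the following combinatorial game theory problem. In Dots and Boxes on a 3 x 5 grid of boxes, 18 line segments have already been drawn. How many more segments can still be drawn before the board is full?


Grid: 3 x 5 boxes, i.e. 4 rows and 6 columns of dots.
Horizontal edges: (rows + 1) * cols = 4 * 5 = 20
Vertical edges: rows * (cols + 1) = 3 * 6 = 18
Total edges: 20 + 18 = 38
Edges drawn: 18
Remaining: 38 - 18 = 20

20


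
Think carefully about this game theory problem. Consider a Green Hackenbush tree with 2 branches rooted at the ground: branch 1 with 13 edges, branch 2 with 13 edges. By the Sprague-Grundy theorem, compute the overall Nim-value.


The tree has 2 branches from the ground vertex.
In Green Hackenbush, the Nim-value of a simple path of length k is k.
Branch 1: length 13, Nim-value = 13
Branch 2: length 13, Nim-value = 13
Total Nim-value = XOR of all branch values:
0 XOR 13 = 13
13 XOR 13 = 0
Nim-value of the tree = 0

0


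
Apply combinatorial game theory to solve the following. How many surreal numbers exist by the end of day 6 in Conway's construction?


Day 0: {|} = 0 is born. Count = 1.
Day n: the number of surreal numbers born by day n is 2^(n+1) - 1.
By day 0: 2^1 - 1 = 1
By day 1: 2^2 - 1 = 3
By day 2: 2^3 - 1 = 7
By day 3: 2^4 - 1 = 15
By day 4: 2^5 - 1 = 31
By day 5: 2^6 - 1 = 63
By day 6: 2^7 - 1 = 127
By day 6: 127 surreal numbers.

127


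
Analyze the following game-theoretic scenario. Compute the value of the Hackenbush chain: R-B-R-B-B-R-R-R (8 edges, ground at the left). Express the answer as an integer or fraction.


Edges (from ground): R-B-R-B-B-R-R-R
By Berlekamp's sign-expansion rule, a Blue-Red Hackenbush stalk has the value of the surreal number whose sign sequence is the edge sequence with B -> + and R -> -.
Sign sequence: -+-++---
Trace the sign expansion in the surreal number tree, starting from 0:
Edge 1: R (sign -) -> bounds (-inf, 0), value = -1
Edge 2: B (sign +) -> bounds (-1, 0), value = -1/2
Edge 3: R (sign -) -> bounds (-1, -1/2), value = -3/4
Edge 4: B (sign +) -> bounds (-3/4, -1/2), value = -5/8
Edge 5: B (sign +) -> bounds (-5/8, -1/2), value = -9/16
Edge 6: R (sign -) -> bounds (-5/8, -9/16), value = -19/32
Edge 7: R (sign -) -> bounds (-5/8, -19/32), value = -39/64
Edge 8: R (sign -) -> bounds (-5/8, -39/64), value = -79/128
Game value = -79/128

-79/128


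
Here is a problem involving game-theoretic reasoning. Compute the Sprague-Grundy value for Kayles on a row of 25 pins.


Kayles: a move removes 1 or 2 adjacent pins from a contiguous row.
Removing pins from a row of k leaves two independent rows (a, b) with a + b = k - 1 (one pin) or a + b = k - 2 (two pins); an end removal gives a = 0.
By Sprague-Grundy, G(k) = mex{ G(a) XOR G(b) } over all these splits. G(0) = 0.
G(1): splits (0,0):0^0=0 -> mex({0}) = 1
G(2): splits (0,1):0^1=1 (0,0):0^0=0 -> mex({0, 1}) = 2
G(3): splits (0,2):0^2=2 (1,1):1^1=0 (0,1):0^1=1 -> mex({0, 1, 2}) = 3
G(4): splits (0,3):0^3=3 (1,2):1^2=3 (0,2):0^2=2 (1,1):1^1=0 -> mex({0, 2, 3}) = 1
G(5): splits (0,4):0^1=1 (1,3):1^3=2 (2,2):2^2=0 (0,3):0^3=3 (1,2):1^2=3 -> mex({0, 1, 2, 3}) = 4
G(6) = mex({0, 1, 2, 4}) = 3
G(7) = mex({0, 1, 3, 4, 5}) = 2
G(8) = mex({0, 2, 3, 5, 6}) = 1
G(9) = mex({0, 1, 2, 3, 6, 7}) = 4
G(10) = mex({0, 1, 3, 4, 5, 7}) = 2
G(11) = mex({0, 1, 2, 3, 4, 5}) = 6
G(12) = mex({0, 1, 2, 3, 5, 6, 7}) = 4
G(13) = mex({0, 2, 3, 4, 6, 7}) = 1
G(14) = mex({0, 1, 4, 5, 6, 7}) = 2
G(15) = mex({0, 1, 2, 3, 4, 5, 6}) = 7
G(16) = mex({0, 2, 3, 5, 6, 7}) = 1
G(17) = mex({0, 1, 2, 3, 5, 6, 7}) = 4
G(18) = mex({0, 1, 2, 4, 5, 6}) = 3
G(19) = mex({0, 1, 3, 4, 5, 7}) = 2
G(20) = mex({0, 2, 3, 4, 5, 6, 7}) = 1
G(21) = mex({0, 1, 2, 3, 5, 6, 7}) = 4
G(22) = mex({0, 1, 2, 3, 4, 5, 7}) = 6
G(23) = mex({0, 1, 2, 3, 4, 5, 6}) = 7
G(24) = mex({0, 1, 2, 3, 5, 6, 7}) = 4
G(25) = mex({0, 2, 3, 4, 6, 7}) = 1
Therefore G(25) = 1.

1


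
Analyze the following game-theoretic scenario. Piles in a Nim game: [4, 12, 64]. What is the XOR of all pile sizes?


We need the XOR (exclusive or) of all pile sizes.
After XOR-ing pile 1 (size 4): 0 XOR 4 = 4
After XOR-ing pile 2 (size 12): 4 XOR 12 = 8
After XOR-ing pile 3 (size 64): 8 XOR 64 = 72
The Nim-value of this position is 72.

72


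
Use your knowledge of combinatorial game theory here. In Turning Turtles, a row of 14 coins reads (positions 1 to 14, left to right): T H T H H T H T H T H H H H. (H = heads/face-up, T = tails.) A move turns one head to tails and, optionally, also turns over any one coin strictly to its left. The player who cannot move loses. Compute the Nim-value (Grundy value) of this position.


Coins: T H T H H T H T H T H H H H
Key fact: a single head at position k behaves exactly like a Nim heap of size k (turning it to T and optionally flipping a coin at j < k corresponds to moving the heap from k to j, or to 0), and heads combine as a disjunctive sum (two heads at the same place would cancel, matching j XOR j = 0). So the Nim-value is the XOR of the 1-indexed positions of the heads.
Face-up positions (1-indexed): [2, 4, 5, 7, 9, 11, 12, 13, 14]
XOR 0 with 2: 0 XOR 2 = 2
XOR 2 with 4: 2 XOR 4 = 6
XOR 6 with 5: 6 XOR 5 = 3
XOR 3 with 7: 3 XOR 7 = 4
XOR 4 with 9: 4 XOR 9 = 13
XOR 13 with 11: 13 XOR 11 = 6
XOR 6 with 12: 6 XOR 12 = 10
XOR 10 with 13: 10 XOR 13 = 7
XOR 7 with 14: 7 XOR 14 = 9
Nim-value = 9

9


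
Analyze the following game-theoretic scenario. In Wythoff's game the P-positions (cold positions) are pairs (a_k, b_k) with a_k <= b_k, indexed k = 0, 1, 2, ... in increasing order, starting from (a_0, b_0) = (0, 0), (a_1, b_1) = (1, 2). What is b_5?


By Wythoff's theorem, a_k = floor(k * phi) and b_k = floor(k * phi^2) = a_k + k, where phi = (1 + sqrt(5))/2 is the golden ratio.
phi = (1 + sqrt(5))/2 = 1.618034
phi^2 = phi + 1 = 2.618034
k = 5
k * phi^2 = 5 * 2.618034 = 13.090170
b_5 = floor(k * phi^2) = 13 (check: a_5 + k = 8 + 5 = 13)

13


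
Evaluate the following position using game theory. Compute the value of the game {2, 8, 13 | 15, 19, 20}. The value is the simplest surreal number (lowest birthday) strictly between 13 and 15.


Left options: {2, 8, 13}, max = 13
Right options: {15, 19, 20}, min = 15
All options are numbers and max(Left) < min(Right), so by the simplicity theorem the value is the simplest (earliest-born) number strictly between 13 and 15.
The only integer strictly between 13 and 15 is 14.
No non-integer in the interval can be simpler: if x is a non-integer in the interval, then floor(x) or ceil(x) also lies in the interval (the interval contains an integer), and both are proper prefixes of x's sign expansion, i.e. born earlier. So the game value is 14.
Game value = 14

14


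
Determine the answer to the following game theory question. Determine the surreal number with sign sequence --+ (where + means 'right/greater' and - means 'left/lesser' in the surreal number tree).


Sign expansion: --+
Rule: track bounds (lo, hi), initially (-inf, +inf). On '+', the current value becomes lo and we move to the simplest number in (value, hi): value + 1 if hi = +inf, otherwise the midpoint (value + hi)/2. On '-', the current value becomes hi and we move to value - 1 if lo = -inf, otherwise the midpoint (lo + value)/2.
Start at 0.
Step 1: sign = -, move left. Bounds: (-inf, 0). Value = -1
Step 2: sign = -, move left. Bounds: (-inf, -1). Value = -2
Step 3: sign = +, move right. Bounds: (-2, -1). Value = -3/2
The surreal number with sign expansion --+ is -3/2.

-3/2


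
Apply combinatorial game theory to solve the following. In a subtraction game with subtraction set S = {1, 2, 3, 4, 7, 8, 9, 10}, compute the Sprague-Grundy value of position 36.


The subtraction set is S = {1, 2, 3, 4, 7, 8, 9, 10}.
G(k) = mex{ G(k - s) : s in S, s <= k }. We compute iteratively: G(0) = 0.
G(1) = mex({0}) = 1
G(2) = mex({0, 1}) = 2
G(3) = mex({0, 1, 2}) = 3
G(4) = mex({0, 1, 2, 3}) = 4
G(5) = mex({1, 2, 3, 4}) = 0
G(6) = mex({0, 2, 3, 4}) = 1
G(7) = mex({0, 1, 3, 4}) = 2
G(8) = mex({0, 1, 2, 4}) = 3
G(9) = mex({0, 1, 2, 3}) = 4
G(10) = mex({0, 1, 2, 3, 4}) = 5
G(11) = mex({1, 2, 3, 4, 5}) = 0
G(12) = mex({0, 2, 3, 4, 5}) = 1
G(13) = mex({0, 1, 3, 4, 5}) = 2
G(14) = mex({0, 1, 2, 4, 5}) = 3
G(15) = mex({0, 1, 2, 3}) = 4
G(16) = mex({1, 2, 3, 4}) = 0
G(17) = mex({0, 2, 3, 4, 5}) = 1
G(18) = mex({0, 1, 3, 4, 5}) = 2
G(19) = mex({0, 1, 2, 4, 5}) = 3
G(20) = mex({0, 1, 2, 3, 5}) = 4
Observe that G(11)..G(20) = 0, 1, 2, 3, 4, 0, 1, 2, 3, 4 repeats G(0)..G(9) = 0, 1, 2, 3, 4, 0, 1, 2, 3, 4.
For k >= max(S) = 10, G(k) is determined by the previous 10 values G(k-10)..G(k-1); a window of 10 consecutive values has recurred shifted by 11, so by induction G(k + 11) = G(k) for all k >= 0: the sequence is periodic from the start with period 11.
One period: G(0..10) = 0, 1, 2, 3, 4, 0, 1, 2, 3, 4, 5.
36 mod 11 = 3, so G(36) = G(3) = 3.

3
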